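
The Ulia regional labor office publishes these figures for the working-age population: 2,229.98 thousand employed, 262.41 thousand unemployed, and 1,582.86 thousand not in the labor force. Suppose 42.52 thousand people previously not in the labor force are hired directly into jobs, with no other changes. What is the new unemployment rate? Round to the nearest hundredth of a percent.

Initially, labor force = 2,229.98 + 262.41 = 2,492.39 thousand, so u = 262.41/2,492.39 = 10.53%.
After the change, employed and labor force both rise by 42.52; unemployed unchanged → E = 2,272.50, U = 262.41, labor force = 2,534.91 thousand.
New unemployment rate = 262.41 / 2,534.91 = 10.35%.

New unemployment rate ≈ 10.35%.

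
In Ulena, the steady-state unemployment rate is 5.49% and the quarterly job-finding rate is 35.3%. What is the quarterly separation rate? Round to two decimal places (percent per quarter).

Separation rate ≈ 2.05% per quarter.

From u* = s/(s+f): s = u·f/(1−u).
s = 0.0549 × 35.3 / (1 − 0.0549) = 1.9380 / 0.9451 ≈ 2.05% per quarter.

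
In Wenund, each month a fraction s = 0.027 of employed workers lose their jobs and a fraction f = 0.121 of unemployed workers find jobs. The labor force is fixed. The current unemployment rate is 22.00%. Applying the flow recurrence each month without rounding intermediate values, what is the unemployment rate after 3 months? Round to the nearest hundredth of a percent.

With a fixed labor force, u_{t+1} = u_t + s·(1−u_t) − f·u_t = u_t·(1−s−f) + s.
Here 1−s−f = 0.852 and s = 0.027.
u_1 = 0.220000 × 0.852 + 0.027 = 0.214440.
u_2 = 0.214440 × 0.852 + 0.027 = 0.209703.
u_3 = 0.209703 × 0.852 + 0.027 = 0.205667.

Unemployment rate after three months ≈ 20.57%.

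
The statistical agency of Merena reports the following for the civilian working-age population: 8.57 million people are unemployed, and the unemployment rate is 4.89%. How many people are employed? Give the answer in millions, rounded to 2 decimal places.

About 166.69 million are employed.

Labor force = U / u = 8.57 / 0.0489 ≈ 175.26 million.
Employed = labor force − unemployed = 175.26 − 8.57 = 166.69 million.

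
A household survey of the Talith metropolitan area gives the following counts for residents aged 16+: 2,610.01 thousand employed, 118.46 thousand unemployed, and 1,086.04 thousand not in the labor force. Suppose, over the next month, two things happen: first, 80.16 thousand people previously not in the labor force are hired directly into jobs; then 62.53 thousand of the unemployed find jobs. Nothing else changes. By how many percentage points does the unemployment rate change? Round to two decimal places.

The unemployment rate changes by −2.35 percentage points.

Initially, labor force = 2,610.01 + 118.46 = 2,728.47 thousand, so u = 118.46/2,728.47 = 4.34%.
After the first change, employed and labor force both rise by 80.16; unemployed unchanged → E = 2,690.17, U = 118.46, labor force = 2,808.63 thousand.
After the second change, unemployed falls and employed rises by 62.53; labor force unchanged → E = 2,752.70, U = 55.93, labor force = 2,808.63 thousand.
New unemployment rate = 55.93 / 2,808.63 = 1.99%.
Change = 1.99% − 4.34% = −2.35 percentage points.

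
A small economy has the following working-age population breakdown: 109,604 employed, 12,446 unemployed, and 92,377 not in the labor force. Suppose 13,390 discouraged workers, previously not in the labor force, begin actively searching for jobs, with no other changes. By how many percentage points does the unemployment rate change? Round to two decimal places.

The unemployment rate changes by +8.88 percentage points.

Initially, labor force = 109,604 + 12,446 = 122,050, so u = 12,446/122,050 = 10.20%.
After the change, unemployed and labor force both rise by 13,390 → E = 109,604, U = 25,836, labor force = 135,440.
New unemployment rate = 25,836 / 135,440 = 19.08%.
Change = 19.08% − 10.20% = +8.88 percentage points.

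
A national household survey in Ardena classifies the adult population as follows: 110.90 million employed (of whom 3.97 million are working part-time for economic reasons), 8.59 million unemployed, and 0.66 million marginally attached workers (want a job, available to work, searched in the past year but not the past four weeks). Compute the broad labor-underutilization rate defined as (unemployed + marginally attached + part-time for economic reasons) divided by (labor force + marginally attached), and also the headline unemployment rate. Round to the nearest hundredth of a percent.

Broad underutilization rate ≈ 11.00%; headline unemployment rate ≈ 7.19%.

Labor force = 110.90 + 8.59 = 119.49 million.
Numerator = 8.59 + 0.66 + 3.97 = 13.22 million.
Denominator = 119.49 + 0.66 = 120.15 million.
Broad rate = 13.22 / 120.15 = 11.00%.
Headline unemployment rate = 8.59 / 119.49 = 7.19%.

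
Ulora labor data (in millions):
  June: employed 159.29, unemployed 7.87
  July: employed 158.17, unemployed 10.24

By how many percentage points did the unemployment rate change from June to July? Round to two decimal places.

The unemployment rate changed by +1.37 percentage points.

June: labor force = 159.29 + 7.87 = 167.16; u = 7.87/167.16 = 4.71%.
July: labor force = 158.17 + 10.24 = 168.41; u = 10.24/168.41 = 6.08%.
Change = 6.08% − 4.71% = +1.37 pp.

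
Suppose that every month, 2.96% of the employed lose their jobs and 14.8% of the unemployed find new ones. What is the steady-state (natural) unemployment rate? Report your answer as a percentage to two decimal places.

At steady state the flows balance: s·E = f·U, so U/(E+U) = s/(s+f).
u* = 2.96 / (2.96 + 14.8) = 2.96 / 17.76 = 16.67%.

Steady-state unemployment rate ≈ 16.67%.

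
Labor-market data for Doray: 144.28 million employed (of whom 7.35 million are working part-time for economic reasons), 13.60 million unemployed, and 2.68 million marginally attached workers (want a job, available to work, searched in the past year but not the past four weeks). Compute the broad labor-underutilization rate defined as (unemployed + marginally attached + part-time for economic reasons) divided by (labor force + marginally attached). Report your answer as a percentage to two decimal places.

Labor force = 144.28 + 13.60 = 157.88 million.
Numerator = 13.60 + 2.68 + 7.35 = 23.63 million.
Denominator = 157.88 + 2.68 = 160.56 million.
Broad rate = 23.63 / 160.56 = 14.72%.

Broad underutilization rate ≈ 14.72%.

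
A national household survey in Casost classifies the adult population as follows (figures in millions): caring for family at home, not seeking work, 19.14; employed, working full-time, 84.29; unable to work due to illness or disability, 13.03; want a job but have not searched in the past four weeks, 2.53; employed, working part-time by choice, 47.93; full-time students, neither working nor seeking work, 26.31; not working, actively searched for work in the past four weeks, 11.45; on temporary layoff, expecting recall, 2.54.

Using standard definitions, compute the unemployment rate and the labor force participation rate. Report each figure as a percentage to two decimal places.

Employed = 84.29 + 47.93 = 132.22 million.
Unemployed = 11.45 + 2.54 = 13.99 million (jobless and actively searching, or on temporary layoff).
Labor force = 132.22 + 13.99 = 146.21 million.
Not in labor force = 19.14 + 13.03 + 2.53 + 26.31 = 61.01 million (those not working and not actively searching are outside the labor force — including those who want a job but have given up searching).
Civilian working-age population = 146.21 + 61.01 = 207.22 million.
Unemployment rate = 13.99 / 146.21 = 9.57%.
Labor force participation rate = 146.21 / 207.22 = 70.56%.

Unemployment rate ≈ 9.57%; labor force participation rate ≈ 70.56%.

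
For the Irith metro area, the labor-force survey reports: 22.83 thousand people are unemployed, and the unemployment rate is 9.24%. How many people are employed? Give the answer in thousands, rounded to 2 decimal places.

About 224.25 thousand are employed.

Labor force = U / u = 22.83 / 0.0924 ≈ 247.08 thousand.
Employed = labor force − unemployed = 247.08 − 22.83 = 224.25 thousand.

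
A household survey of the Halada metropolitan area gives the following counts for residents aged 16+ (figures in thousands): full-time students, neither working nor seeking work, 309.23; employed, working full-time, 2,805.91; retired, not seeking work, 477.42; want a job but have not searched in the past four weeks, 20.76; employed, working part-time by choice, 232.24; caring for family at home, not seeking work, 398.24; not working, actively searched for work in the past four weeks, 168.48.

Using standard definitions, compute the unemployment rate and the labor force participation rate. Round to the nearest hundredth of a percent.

Unemployment rate ≈ 5.25%; labor force participation rate ≈ 72.68%.

Employed = 2,805.91 + 232.24 = 3,038.15 thousand.
Unemployed = 168.48 thousand.
Labor force = 3,038.15 + 168.48 = 3,206.63 thousand.
Not in labor force = 309.23 + 477.42 + 20.76 + 398.24 = 1,205.65 thousand (those not working and not actively searching are outside the labor force — including those who want a job but have given up searching).
Civilian working-age population = 3,206.63 + 1,205.65 = 4,412.28 thousand.
Unemployment rate = 168.48 / 3,206.63 = 5.25%.
Labor force participation rate = 3,206.63 / 4,412.28 = 72.68%.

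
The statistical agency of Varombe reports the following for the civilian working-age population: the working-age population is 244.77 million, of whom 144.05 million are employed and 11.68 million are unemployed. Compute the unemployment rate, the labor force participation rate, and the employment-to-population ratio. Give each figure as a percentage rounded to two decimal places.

Labor force = employed + unemployed = 144.05 + 11.68 = 155.73 million.
Unemployment rate = 11.68 / 155.73 = 7.50%.
Labor force participation rate = 155.73 / 244.77 = 63.62%.
Employment-population ratio = 144.05 / 244.77 = 58.85%.

Unemployment rate ≈ 7.50%; labor force participation rate ≈ 63.62%; employment-population ratio ≈ 58.85%.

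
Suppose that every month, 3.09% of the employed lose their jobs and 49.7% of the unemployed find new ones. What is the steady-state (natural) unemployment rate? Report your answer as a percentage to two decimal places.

Steady-state unemployment rate ≈ 5.85%.

At steady state the flows balance: s·E = f·U, so U/(E+U) = s/(s+f).
u* = 3.09 / (3.09 + 49.7) = 3.09 / 52.79 = 5.85%.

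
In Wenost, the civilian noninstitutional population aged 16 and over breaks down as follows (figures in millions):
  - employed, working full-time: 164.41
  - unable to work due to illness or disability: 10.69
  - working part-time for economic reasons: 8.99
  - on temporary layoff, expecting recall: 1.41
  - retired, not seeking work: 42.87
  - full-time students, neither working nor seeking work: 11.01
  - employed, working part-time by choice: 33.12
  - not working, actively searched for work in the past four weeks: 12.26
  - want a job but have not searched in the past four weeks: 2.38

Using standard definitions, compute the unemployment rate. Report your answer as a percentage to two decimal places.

Employed = 164.41 + 8.99 + 33.12 = 206.52 million (anyone who worked, including part-time for economic reasons, counts as employed).
Unemployed = 1.41 + 12.26 = 13.67 million (jobless and actively searching, or on temporary layoff).
Labor force = 206.52 + 13.67 = 220.19 million.
Unemployment rate = 13.67 / 220.19 = 6.21%.

Unemployment rate ≈ 6.21%.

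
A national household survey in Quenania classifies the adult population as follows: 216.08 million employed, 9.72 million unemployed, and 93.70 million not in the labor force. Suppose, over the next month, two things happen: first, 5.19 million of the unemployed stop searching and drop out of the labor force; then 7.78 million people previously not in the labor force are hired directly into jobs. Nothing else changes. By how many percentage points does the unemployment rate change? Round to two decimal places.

Initially, labor force = 216.08 + 9.72 = 225.80 million, so u = 9.72/225.80 = 4.30%.
After the first change, unemployed and labor force both fall by 5.19 → E = 216.08, U = 4.53, labor force = 220.61 million.
After the second change, employed and labor force both rise by 7.78; unemployed unchanged → E = 223.86, U = 4.53, labor force = 228.39 million.
New unemployment rate = 4.53 / 228.39 = 1.98%.
Change = 1.98% − 4.30% = −2.32 percentage points.

The unemployment rate changes by −2.32 percentage points.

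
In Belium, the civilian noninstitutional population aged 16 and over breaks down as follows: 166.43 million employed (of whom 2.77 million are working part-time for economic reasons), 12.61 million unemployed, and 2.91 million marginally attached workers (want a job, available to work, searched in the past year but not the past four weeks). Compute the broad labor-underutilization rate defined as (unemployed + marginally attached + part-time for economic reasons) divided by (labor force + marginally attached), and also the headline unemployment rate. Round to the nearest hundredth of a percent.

Broad underutilization rate ≈ 10.05%; headline unemployment rate ≈ 7.04%.

Labor force = 166.43 + 12.61 = 179.04 million.
Numerator = 12.61 + 2.91 + 2.77 = 18.29 million.
Denominator = 179.04 + 2.91 = 181.95 million.
Broad rate = 18.29 / 181.95 = 10.05%.
Headline unemployment rate = 12.61 / 179.04 = 7.04%.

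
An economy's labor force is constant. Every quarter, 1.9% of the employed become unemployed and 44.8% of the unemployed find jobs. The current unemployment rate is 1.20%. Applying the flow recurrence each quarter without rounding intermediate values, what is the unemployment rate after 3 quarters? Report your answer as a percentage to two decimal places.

Unemployment rate after three quarters ≈ 3.63%.

With a fixed labor force, u_{t+1} = u_t + s·(1−u_t) − f·u_t = u_t·(1−s−f) + s.
Here 1−s−f = 0.533 and s = 0.019.
u_1 = 0.012000 × 0.533 + 0.019 = 0.025396.
u_2 = 0.025396 × 0.533 + 0.019 = 0.032536.
u_3 = 0.032536 × 0.533 + 0.019 = 0.036342.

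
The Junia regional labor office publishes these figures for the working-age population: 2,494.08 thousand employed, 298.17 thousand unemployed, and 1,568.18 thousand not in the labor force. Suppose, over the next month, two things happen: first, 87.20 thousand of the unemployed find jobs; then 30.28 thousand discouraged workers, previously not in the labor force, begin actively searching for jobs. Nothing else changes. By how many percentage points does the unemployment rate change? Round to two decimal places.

Initially, labor force = 2,494.08 + 298.17 = 2,792.25 thousand, so u = 298.17/2,792.25 = 10.68%.
After the first change, unemployed falls and employed rises by 87.20; labor force unchanged → E = 2,581.28, U = 210.97, labor force = 2,792.25 thousand.
After the second change, unemployed and labor force both rise by 30.28 → E = 2,581.28, U = 241.25, labor force = 2,822.53 thousand.
New unemployment rate = 241.25 / 2,822.53 = 8.55%.
Change = 8.55% − 10.68% = −2.13 percentage points.

The unemployment rate changes by −2.13 percentage points.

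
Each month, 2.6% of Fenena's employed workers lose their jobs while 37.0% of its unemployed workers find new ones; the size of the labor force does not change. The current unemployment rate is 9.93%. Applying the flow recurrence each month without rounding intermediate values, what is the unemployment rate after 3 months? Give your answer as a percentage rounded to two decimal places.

Unemployment rate after three months ≈ 7.31%.

With a fixed labor force, u_{t+1} = u_t + s·(1−u_t) − f·u_t = u_t·(1−s−f) + s.
Here 1−s−f = 0.604 and s = 0.026.
u_1 = 0.099300 × 0.604 + 0.026 = 0.085977.
u_2 = 0.085977 × 0.604 + 0.026 = 0.077930.
u_3 = 0.077930 × 0.604 + 0.026 = 0.073070.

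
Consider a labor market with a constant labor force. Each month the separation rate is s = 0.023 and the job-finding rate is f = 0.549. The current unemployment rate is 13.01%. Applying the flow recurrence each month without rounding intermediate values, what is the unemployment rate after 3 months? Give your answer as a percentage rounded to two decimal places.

Unemployment rate after three months ≈ 4.73%.

With a fixed labor force, u_{t+1} = u_t + s·(1−u_t) − f·u_t = u_t·(1−s−f) + s.
Here 1−s−f = 0.428 and s = 0.023.
u_1 = 0.130100 × 0.428 + 0.023 = 0.078683.
u_2 = 0.078683 × 0.428 + 0.023 = 0.056676.
u_3 = 0.056676 × 0.428 + 0.023 = 0.047257.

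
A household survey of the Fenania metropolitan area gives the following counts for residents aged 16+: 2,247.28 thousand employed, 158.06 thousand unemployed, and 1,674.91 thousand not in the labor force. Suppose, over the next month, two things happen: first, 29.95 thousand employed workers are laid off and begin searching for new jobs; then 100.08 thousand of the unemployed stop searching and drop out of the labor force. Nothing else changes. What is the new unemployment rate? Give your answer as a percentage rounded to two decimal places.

New unemployment rate ≈ 3.81%.

Initially, labor force = 2,247.28 + 158.06 = 2,405.34 thousand, so u = 158.06/2,405.34 = 6.57%.
After the first change, employed falls and unemployed rises by 29.95; labor force unchanged → E = 2,217.33, U = 188.01, labor force = 2,405.34 thousand.
After the second change, unemployed and labor force both fall by 100.08 → E = 2,217.33, U = 87.93, labor force = 2,305.26 thousand.
New unemployment rate = 87.93 / 2,305.26 = 3.81%.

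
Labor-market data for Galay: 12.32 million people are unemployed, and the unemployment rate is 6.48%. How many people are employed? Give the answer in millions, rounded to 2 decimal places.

About 177.80 million are employed.

Labor force = U / u = 12.32 / 0.0648 ≈ 190.12 million.
Employed = labor force − unemployed = 190.12 − 12.32 = 177.80 million.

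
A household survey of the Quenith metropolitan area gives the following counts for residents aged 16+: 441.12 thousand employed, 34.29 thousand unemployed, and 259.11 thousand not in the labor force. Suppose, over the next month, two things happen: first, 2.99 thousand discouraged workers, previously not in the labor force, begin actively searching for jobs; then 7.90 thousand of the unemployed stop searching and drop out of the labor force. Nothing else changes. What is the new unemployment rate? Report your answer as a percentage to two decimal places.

Initially, labor force = 441.12 + 34.29 = 475.41 thousand, so u = 34.29/475.41 = 7.21%.
After the first change, unemployed and labor force both rise by 2.99 → E = 441.12, U = 37.28, labor force = 478.40 thousand.
After the second change, unemployed and labor force both fall by 7.90 → E = 441.12, U = 29.38, labor force = 470.50 thousand.
New unemployment rate = 29.38 / 470.50 = 6.24%.

New unemployment rate ≈ 6.24%.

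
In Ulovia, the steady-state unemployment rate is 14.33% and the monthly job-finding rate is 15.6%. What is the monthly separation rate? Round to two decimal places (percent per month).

Separation rate ≈ 2.61% per month.

From u* = s/(s+f): s = u·f/(1−u).
s = 0.1433 × 15.6 / (1 − 0.1433) = 2.2355 / 0.8567 ≈ 2.61% per month.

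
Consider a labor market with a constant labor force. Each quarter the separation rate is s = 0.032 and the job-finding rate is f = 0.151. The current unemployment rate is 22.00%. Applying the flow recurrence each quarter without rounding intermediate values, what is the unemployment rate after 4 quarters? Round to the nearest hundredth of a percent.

Unemployment rate after four quarters ≈ 19.50%.

With a fixed labor force, u_{t+1} = u_t + s·(1−u_t) − f·u_t = u_t·(1−s−f) + s.
Here 1−s−f = 0.817 and s = 0.032.
u_1 = 0.220000 × 0.817 + 0.032 = 0.211740.
u_2 = 0.211740 × 0.817 + 0.032 = 0.204992.
u_3 = 0.204992 × 0.817 + 0.032 = 0.199478.
u_4 = 0.199478 × 0.817 + 0.032 = 0.194974.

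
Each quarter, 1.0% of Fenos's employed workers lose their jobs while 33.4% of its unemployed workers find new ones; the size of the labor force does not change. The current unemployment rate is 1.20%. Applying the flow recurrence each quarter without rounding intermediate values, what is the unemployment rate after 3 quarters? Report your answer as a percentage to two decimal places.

Unemployment rate after three quarters ≈ 2.43%.

With a fixed labor force, u_{t+1} = u_t + s·(1−u_t) − f·u_t = u_t·(1−s−f) + s.
Here 1−s−f = 0.656 and s = 0.010.
u_1 = 0.012000 × 0.656 + 0.010 = 0.017872.
u_2 = 0.017872 × 0.656 + 0.010 = 0.021724.
u_3 = 0.021724 × 0.656 + 0.010 = 0.024251.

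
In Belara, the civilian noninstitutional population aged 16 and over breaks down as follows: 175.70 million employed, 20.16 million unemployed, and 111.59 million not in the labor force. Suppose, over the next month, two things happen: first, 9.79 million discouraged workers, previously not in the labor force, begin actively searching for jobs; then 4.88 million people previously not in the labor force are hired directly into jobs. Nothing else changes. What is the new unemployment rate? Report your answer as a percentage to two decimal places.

New unemployment rate ≈ 14.23%.

Initially, labor force = 175.70 + 20.16 = 195.86 million, so u = 20.16/195.86 = 10.29%.
After the first change, unemployed and labor force both rise by 9.79 → E = 175.70, U = 29.95, labor force = 205.65 million.
After the second change, employed and labor force both rise by 4.88; unemployed unchanged → E = 180.58, U = 29.95, labor force = 210.53 million.
New unemployment rate = 29.95 / 210.53 = 14.23%.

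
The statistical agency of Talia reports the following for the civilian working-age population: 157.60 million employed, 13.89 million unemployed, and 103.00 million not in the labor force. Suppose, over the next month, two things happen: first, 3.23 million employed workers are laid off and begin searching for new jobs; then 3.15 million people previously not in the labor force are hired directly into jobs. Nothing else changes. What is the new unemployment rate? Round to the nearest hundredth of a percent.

Initially, labor force = 157.60 + 13.89 = 171.49 million, so u = 13.89/171.49 = 8.10%.
After the first change, employed falls and unemployed rises by 3.23; labor force unchanged → E = 154.37, U = 17.12, labor force = 171.49 million.
After the second change, employed and labor force both rise by 3.15; unemployed unchanged → E = 157.52, U = 17.12, labor force = 174.64 million.
New unemployment rate = 17.12 / 174.64 = 9.80%.

New unemployment rate ≈ 9.80%.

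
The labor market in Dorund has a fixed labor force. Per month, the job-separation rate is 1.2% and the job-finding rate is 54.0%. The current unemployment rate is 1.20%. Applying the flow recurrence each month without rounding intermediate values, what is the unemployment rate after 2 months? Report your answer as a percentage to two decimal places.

Unemployment rate after two months ≈ 1.98%.

With a fixed labor force, u_{t+1} = u_t + s·(1−u_t) − f·u_t = u_t·(1−s−f) + s.
Here 1−s−f = 0.448 and s = 0.012.
u_1 = 0.012000 × 0.448 + 0.012 = 0.017376.
u_2 = 0.017376 × 0.448 + 0.012 = 0.019784.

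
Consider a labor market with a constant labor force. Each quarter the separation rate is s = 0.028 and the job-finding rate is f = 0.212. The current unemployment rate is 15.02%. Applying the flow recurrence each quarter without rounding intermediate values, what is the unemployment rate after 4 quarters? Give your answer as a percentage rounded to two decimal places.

With a fixed labor force, u_{t+1} = u_t + s·(1−u_t) − f·u_t = u_t·(1−s−f) + s.
Here 1−s−f = 0.760 and s = 0.028.
u_1 = 0.150200 × 0.760 + 0.028 = 0.142152.
u_2 = 0.142152 × 0.760 + 0.028 = 0.136036.
u_3 = 0.136036 × 0.760 + 0.028 = 0.131387.
u_4 = 0.131387 × 0.760 + 0.028 = 0.127854.

Unemployment rate after four quarters ≈ 12.79%.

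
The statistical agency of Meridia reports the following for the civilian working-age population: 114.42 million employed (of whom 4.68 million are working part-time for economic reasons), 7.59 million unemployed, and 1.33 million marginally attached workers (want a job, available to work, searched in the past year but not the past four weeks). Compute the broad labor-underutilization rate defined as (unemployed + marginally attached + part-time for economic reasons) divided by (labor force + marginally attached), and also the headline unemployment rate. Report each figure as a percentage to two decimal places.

Broad underutilization rate ≈ 11.03%; headline unemployment rate ≈ 6.22%.

Labor force = 114.42 + 7.59 = 122.01 million.
Numerator = 7.59 + 1.33 + 4.68 = 13.60 million.
Denominator = 122.01 + 1.33 = 123.34 million.
Broad rate = 13.60 / 123.34 = 11.03%.
Headline unemployment rate = 7.59 / 122.01 = 6.22%.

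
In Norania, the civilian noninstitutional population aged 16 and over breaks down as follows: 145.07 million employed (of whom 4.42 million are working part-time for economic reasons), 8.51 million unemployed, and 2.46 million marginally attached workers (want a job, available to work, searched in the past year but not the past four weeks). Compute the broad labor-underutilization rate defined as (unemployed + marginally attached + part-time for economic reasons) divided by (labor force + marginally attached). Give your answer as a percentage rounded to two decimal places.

Labor force = 145.07 + 8.51 = 153.58 million.
Numerator = 8.51 + 2.46 + 4.42 = 15.39 million.
Denominator = 153.58 + 2.46 = 156.04 million.
Broad rate = 15.39 / 156.04 = 9.86%.

Broad underutilization rate ≈ 9.86%.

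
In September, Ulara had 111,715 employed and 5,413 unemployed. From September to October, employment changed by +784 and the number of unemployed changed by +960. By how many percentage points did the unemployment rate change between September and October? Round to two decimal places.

The unemployment rate changed by +0.74 percentage points.

September: labor force = 111,715 + 5,413 = 117,128; u = 5,413/117,128 = 4.62%.
October: labor force = 112,499 + 6,373 = 118,872; u = 6,373/118,872 = 5.36%.
Change = 5.36% − 4.62% = +0.74 pp.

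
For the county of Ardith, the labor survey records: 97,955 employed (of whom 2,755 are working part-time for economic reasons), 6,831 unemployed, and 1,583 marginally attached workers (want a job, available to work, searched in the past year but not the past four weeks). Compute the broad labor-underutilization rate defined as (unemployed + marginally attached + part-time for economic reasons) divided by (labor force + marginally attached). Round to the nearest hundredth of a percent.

Broad underutilization rate ≈ 10.50%.

Labor force = 97,955 + 6,831 = 104,786.
Numerator = 6,831 + 1,583 + 2,755 = 11,169.
Denominator = 104,786 + 1,583 = 106,369.
Broad rate = 11,169 / 106,369 = 10.50%.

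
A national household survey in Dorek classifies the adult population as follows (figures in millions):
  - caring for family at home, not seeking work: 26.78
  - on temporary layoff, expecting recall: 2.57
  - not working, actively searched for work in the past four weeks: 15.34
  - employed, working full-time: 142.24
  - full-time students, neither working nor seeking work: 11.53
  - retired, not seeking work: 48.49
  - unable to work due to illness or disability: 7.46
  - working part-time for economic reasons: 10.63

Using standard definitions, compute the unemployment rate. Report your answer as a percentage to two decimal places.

Employed = 142.24 + 10.63 = 152.87 million (anyone who worked, including part-time for economic reasons, counts as employed).
Unemployed = 2.57 + 15.34 = 17.91 million (jobless and actively searching, or on temporary layoff).
Labor force = 152.87 + 17.91 = 170.78 million.
Unemployment rate = 17.91 / 170.78 = 10.49%.

Unemployment rate ≈ 10.49%.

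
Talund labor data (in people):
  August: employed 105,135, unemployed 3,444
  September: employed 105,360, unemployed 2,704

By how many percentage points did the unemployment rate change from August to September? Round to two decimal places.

August: labor force = 105,135 + 3,444 = 108,579; u = 3,444/108,579 = 3.17%.
September: labor force = 105,360 + 2,704 = 108,064; u = 2,704/108,064 = 2.50%.
Change = 2.50% − 3.17% = −0.67 pp.

The unemployment rate changed by −0.67 percentage points.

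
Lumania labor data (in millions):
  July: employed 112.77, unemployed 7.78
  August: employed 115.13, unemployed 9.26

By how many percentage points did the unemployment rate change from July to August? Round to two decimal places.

The unemployment rate changed by +0.99 percentage points.

July: labor force = 112.77 + 7.78 = 120.55; u = 7.78/120.55 = 6.45%.
August: labor force = 115.13 + 9.26 = 124.39; u = 9.26/124.39 = 7.44%.
Change = 7.44% − 6.45% = +0.99 pp.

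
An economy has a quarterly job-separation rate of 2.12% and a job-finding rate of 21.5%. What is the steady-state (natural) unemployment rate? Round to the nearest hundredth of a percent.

Steady-state unemployment rate ≈ 8.98%.

At steady state the flows balance: s·E = f·U, so U/(E+U) = s/(s+f).
u* = 2.12 / (2.12 + 21.5) = 2.12 / 23.62 = 8.98%.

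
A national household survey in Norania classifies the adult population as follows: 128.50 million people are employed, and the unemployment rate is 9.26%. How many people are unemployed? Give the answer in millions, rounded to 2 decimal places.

Let U be the number unemployed. The labor force is E + U, and U/(E+U) = 0.0926.
So U = 0.0926 × 128.50 / (1 − 0.0926) = 11.8991 / 0.9074 ≈ 13.11 million.

About 13.11 million are unemployed.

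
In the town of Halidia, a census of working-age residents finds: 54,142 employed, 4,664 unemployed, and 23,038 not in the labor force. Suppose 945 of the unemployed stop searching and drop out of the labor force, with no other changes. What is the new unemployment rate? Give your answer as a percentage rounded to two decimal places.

Initially, labor force = 54,142 + 4,664 = 58,806, so u = 4,664/58,806 = 7.93%.
After the change, unemployed and labor force both fall by 945 → E = 54,142, U = 3,719, labor force = 57,861.
New unemployment rate = 3,719 / 57,861 = 6.43%.

New unemployment rate ≈ 6.43%.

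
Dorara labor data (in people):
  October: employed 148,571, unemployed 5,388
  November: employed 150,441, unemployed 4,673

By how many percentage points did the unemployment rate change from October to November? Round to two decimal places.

October: labor force = 148,571 + 5,388 = 153,959; u = 5,388/153,959 = 3.50%.
November: labor force = 150,441 + 4,673 = 155,114; u = 4,673/155,114 = 3.01%.
Change = 3.01% − 3.50% = −0.49 pp.

The unemployment rate changed by −0.49 percentage points.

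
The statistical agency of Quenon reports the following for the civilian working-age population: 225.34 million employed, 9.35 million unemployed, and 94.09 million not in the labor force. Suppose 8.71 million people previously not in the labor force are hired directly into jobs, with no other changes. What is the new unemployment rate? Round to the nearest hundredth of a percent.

Initially, labor force = 225.34 + 9.35 = 234.69 million, so u = 9.35/234.69 = 3.98%.
After the change, employed and labor force both rise by 8.71; unemployed unchanged → E = 234.05, U = 9.35, labor force = 243.40 million.
New unemployment rate = 9.35 / 243.40 = 3.84%.

New unemployment rate ≈ 3.84%.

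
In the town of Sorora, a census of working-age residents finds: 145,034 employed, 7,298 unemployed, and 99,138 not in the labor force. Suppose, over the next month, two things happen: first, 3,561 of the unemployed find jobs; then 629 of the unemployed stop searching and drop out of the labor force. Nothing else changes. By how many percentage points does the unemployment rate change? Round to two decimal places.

Initially, labor force = 145,034 + 7,298 = 152,332, so u = 7,298/152,332 = 4.79%.
After the first change, unemployed falls and employed rises by 3,561; labor force unchanged → E = 148,595, U = 3,737, labor force = 152,332.
After the second change, unemployed and labor force both fall by 629 → E = 148,595, U = 3,108, labor force = 151,703.
New unemployment rate = 3,108 / 151,703 = 2.05%.
Change = 2.05% − 4.79% = −2.74 percentage points.

The unemployment rate changes by −2.74 percentage points.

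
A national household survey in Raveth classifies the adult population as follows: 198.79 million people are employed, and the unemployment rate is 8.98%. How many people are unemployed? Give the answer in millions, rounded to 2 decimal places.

Let U be the number unemployed. The labor force is E + U, and U/(E+U) = 0.0898.
So U = 0.0898 × 198.79 / (1 − 0.0898) = 17.8513 / 0.9102 ≈ 19.61 million.

About 19.61 million are unemployed.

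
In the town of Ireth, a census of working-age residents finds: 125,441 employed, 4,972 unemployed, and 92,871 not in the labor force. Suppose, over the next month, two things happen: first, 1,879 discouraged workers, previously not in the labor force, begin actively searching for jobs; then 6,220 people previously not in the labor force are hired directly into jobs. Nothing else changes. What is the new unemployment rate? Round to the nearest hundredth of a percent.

New unemployment rate ≈ 4.95%.

Initially, labor force = 125,441 + 4,972 = 130,413, so u = 4,972/130,413 = 3.81%.
After the first change, unemployed and labor force both rise by 1,879 → E = 125,441, U = 6,851, labor force = 132,292.
After the second change, employed and labor force both rise by 6,220; unemployed unchanged → E = 131,661, U = 6,851, labor force = 138,512.
New unemployment rate = 6,851 / 138,512 = 4.95%.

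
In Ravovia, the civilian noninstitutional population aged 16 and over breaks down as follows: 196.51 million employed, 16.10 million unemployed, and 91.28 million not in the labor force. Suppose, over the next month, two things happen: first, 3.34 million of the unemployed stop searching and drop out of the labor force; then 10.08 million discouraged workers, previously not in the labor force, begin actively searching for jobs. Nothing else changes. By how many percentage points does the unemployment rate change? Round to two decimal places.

The unemployment rate changes by +2.84 percentage points.

Initially, labor force = 196.51 + 16.10 = 212.61 million, so u = 16.10/212.61 = 7.57%.
After the first change, unemployed and labor force both fall by 3.34 → E = 196.51, U = 12.76, labor force = 209.27 million.
After the second change, unemployed and labor force both rise by 10.08 → E = 196.51, U = 22.84, labor force = 219.35 million.
New unemployment rate = 22.84 / 219.35 = 10.41%.
Change = 10.41% − 7.57% = +2.84 percentage points.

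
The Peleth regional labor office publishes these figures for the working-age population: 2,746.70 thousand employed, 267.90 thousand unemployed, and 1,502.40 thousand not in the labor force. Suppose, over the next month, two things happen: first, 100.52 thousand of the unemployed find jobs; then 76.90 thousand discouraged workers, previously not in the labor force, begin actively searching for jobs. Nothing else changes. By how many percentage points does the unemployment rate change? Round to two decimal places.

Initially, labor force = 2,746.70 + 267.90 = 3,014.60 thousand, so u = 267.90/3,014.60 = 8.89%.
After the first change, unemployed falls and employed rises by 100.52; labor force unchanged → E = 2,847.22, U = 167.38, labor force = 3,014.60 thousand.
After the second change, unemployed and labor force both rise by 76.90 → E = 2,847.22, U = 244.28, labor force = 3,091.50 thousand.
New unemployment rate = 244.28 / 3,091.50 = 7.90%.
Change = 7.90% − 8.89% = −0.99 percentage points.

The unemployment rate changes by −0.99 percentage points.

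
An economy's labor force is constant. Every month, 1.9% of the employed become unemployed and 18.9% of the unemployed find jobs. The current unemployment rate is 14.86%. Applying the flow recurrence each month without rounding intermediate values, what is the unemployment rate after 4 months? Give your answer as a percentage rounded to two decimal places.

Unemployment rate after four months ≈ 11.39%.

With a fixed labor force, u_{t+1} = u_t + s·(1−u_t) − f·u_t = u_t·(1−s−f) + s.
Here 1−s−f = 0.792 and s = 0.019.
u_1 = 0.148600 × 0.792 + 0.019 = 0.136691.
u_2 = 0.136691 × 0.792 + 0.019 = 0.127259.
u_3 = 0.127259 × 0.792 + 0.019 = 0.119789.
u_4 = 0.119789 × 0.792 + 0.019 = 0.113873.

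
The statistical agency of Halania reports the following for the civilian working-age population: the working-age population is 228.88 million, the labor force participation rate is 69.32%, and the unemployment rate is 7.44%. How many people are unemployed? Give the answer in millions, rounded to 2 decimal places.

Labor force = 0.6932 × 228.88 = 158.66 million.
Unemployed = 0.0744 × 158.66 ≈ 11.80 million.

About 11.80 million are unemployed.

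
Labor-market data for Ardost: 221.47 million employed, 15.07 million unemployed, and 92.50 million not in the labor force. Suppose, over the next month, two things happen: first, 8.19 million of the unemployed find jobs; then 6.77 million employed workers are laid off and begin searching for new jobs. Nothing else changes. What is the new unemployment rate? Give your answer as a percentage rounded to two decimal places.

Initially, labor force = 221.47 + 15.07 = 236.54 million, so u = 15.07/236.54 = 6.37%.
After the first change, unemployed falls and employed rises by 8.19; labor force unchanged → E = 229.66, U = 6.88, labor force = 236.54 million.
After the second change, employed falls and unemployed rises by 6.77; labor force unchanged → E = 222.89, U = 13.65, labor force = 236.54 million.
New unemployment rate = 13.65 / 236.54 = 5.77%.

New unemployment rate ≈ 5.77%.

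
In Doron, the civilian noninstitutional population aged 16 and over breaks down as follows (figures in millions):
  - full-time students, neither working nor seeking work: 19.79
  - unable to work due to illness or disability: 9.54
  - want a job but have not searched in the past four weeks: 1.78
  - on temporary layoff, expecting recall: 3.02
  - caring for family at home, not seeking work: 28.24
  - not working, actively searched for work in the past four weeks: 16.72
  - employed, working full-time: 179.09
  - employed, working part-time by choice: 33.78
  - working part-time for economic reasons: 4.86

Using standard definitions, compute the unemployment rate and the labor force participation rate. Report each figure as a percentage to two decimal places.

Employed = 179.09 + 33.78 + 4.86 = 217.73 million (anyone who worked, including part-time for economic reasons, counts as employed).
Unemployed = 3.02 + 16.72 = 19.74 million (jobless and actively searching, or on temporary layoff).
Labor force = 217.73 + 19.74 = 237.47 million.
Not in labor force = 19.79 + 9.54 + 1.78 + 28.24 = 59.35 million (those not working and not actively searching are outside the labor force — including those who want a job but have given up searching).
Civilian working-age population = 237.47 + 59.35 = 296.82 million.
Unemployment rate = 19.74 / 237.47 = 8.31%.
Labor force participation rate = 237.47 / 296.82 = 80.00%.

Unemployment rate ≈ 8.31%; labor force participation rate ≈ 80.00%.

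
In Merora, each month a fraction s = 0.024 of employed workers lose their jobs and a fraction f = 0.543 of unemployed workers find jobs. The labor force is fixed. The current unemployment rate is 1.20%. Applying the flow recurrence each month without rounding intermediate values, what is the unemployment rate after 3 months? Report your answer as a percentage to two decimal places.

Unemployment rate after three months ≈ 3.99%.

With a fixed labor force, u_{t+1} = u_t + s·(1−u_t) − f·u_t = u_t·(1−s−f) + s.
Here 1−s−f = 0.433 and s = 0.024.
u_1 = 0.012000 × 0.433 + 0.024 = 0.029196.
u_2 = 0.029196 × 0.433 + 0.024 = 0.036642.
u_3 = 0.036642 × 0.433 + 0.024 = 0.039866.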